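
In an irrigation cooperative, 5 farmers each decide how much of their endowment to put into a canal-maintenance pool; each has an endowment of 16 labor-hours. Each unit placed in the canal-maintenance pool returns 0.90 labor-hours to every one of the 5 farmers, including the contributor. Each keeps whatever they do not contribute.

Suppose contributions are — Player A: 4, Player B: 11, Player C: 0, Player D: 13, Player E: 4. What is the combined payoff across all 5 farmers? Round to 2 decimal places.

192.00 labor-hours

Total contributed: 4 + 11 + 0 + 13 + 4 = 32; total kept: 5 × 16 − 32 = 48.
The canal-maintenance pool pays out 0.90 × 5 × 32 = 144.00 in aggregate.
Group total = 48 + 144.00 = 192.00.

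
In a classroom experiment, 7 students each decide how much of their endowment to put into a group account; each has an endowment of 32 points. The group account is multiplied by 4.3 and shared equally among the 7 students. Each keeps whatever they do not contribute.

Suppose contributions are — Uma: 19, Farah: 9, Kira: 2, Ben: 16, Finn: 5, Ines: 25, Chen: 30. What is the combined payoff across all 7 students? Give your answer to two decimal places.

573.80 points

Total contributed: 19 + 9 + 2 + 16 + 5 + 25 + 30 = 106; total kept: 7 × 32 − 106 = 118.
The group account pays out 4.3 × 106 = 455.80 in aggregate.
Group total = 118 + 455.80 = 573.80.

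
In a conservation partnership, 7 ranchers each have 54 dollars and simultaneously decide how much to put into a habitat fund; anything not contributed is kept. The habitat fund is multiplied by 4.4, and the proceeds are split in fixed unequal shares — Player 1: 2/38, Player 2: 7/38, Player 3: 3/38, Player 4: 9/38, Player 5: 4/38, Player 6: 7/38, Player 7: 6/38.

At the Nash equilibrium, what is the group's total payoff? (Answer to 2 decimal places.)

561.60 dollars

Player j's private return per contributed unit is 4.4 × (j's share). Contributing is weakly dominant for j when that share is at least 1/4.4 = 0.2273, and contributing 0 is dominant otherwise.
Only Player 4 (9/38) clears that bar, contributing 54; the remaining 6 contribute 0. Total contributed: 54.
The habitat fund pays out 4.4 × 54 = 237.60 in total (split across the unequal shares, but the aggregate is all that matters for the group sum).
The 6 free-riders keep 54 each, adding 324. Group total = 324 + 237.60 = 561.60.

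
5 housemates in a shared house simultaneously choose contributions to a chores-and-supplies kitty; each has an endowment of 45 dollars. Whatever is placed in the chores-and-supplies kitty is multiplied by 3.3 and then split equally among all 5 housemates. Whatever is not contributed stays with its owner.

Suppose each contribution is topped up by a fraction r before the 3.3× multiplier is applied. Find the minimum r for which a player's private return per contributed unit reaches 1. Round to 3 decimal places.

With matching at rate r, one contributed unit becomes (1 + r) in the chores-and-supplies kitty and returns 3.3 × (1 + r) / 5 to the contributor.
Setting this equal to 1: 1 + r = 5/3.3 = 1.5152.
So the minimum matching rate is r = 1.5152 − 1 = 0.515.

0.515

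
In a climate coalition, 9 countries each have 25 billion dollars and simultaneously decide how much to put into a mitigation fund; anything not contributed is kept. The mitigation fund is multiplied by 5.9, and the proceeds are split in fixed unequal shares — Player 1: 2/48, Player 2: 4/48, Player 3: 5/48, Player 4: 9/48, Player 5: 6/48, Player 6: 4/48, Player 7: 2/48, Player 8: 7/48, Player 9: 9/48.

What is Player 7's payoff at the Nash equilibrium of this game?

Each unit j contributes comes back to j as 5.9 × (j's share), so j prefers to contribute only if that share exceeds 1/5.9 = 0.1695; otherwise keeping the unit dominates.
Player 4 and Player 9 clear that bar, contributing 25 each; the remaining 7 contribute 0. Total contributed: 50.
Player 7 keeps 25 and receives 5.9 × 50 × 2/48 = 12.29 from the mitigation fund, for a payoff of 37.29.

37.29 billion dollars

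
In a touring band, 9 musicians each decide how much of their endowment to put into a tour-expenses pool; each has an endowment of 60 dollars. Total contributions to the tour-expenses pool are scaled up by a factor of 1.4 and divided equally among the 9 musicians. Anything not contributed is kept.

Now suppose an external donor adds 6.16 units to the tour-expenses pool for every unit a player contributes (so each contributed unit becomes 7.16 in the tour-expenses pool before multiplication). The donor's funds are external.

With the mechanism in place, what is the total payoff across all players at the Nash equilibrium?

The effective private return per unit is now 1.4 × 7.16 / 9 = 1.1138 > 1, so every player's dominant strategy flips to full contribution.
So the Nash equilibrium is full contribution by all 9; the group earns 1.4 × 7.16 × 540 = 5412.96.

5412.96 dollars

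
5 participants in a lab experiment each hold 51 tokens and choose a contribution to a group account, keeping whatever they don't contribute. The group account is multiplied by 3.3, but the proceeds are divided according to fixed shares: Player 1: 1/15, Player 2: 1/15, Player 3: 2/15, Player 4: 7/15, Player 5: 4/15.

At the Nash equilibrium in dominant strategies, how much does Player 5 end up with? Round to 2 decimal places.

A player with share s gets back 3.3·s per unit contributed, so full contribution is dominant for anyone with s > 1/3.3 = 0.3030 and zero contribution is dominant for anyone below.
Player 4 alone (share 7/15) is above the threshold, contributing 51; the remaining 4 contribute 0. Total contributed: 51.
Player 5 keeps 51 and receives 3.3 × 51 × 4/15 = 44.88 from the group account, for a payoff of 95.88.

95.88 tokens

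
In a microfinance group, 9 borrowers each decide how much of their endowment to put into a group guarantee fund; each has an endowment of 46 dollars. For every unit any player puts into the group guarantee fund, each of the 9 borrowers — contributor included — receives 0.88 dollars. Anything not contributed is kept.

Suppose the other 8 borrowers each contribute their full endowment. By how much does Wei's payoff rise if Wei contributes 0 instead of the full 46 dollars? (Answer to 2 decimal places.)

Switching from a contribution of 46 to 0 lets Wei keep an extra 46 dollars, but lowers the group guarantee fund by 46, which costs Wei their own share of that drop: 0.88 × 46 = 40.48.
Net gain = 46 − 40.48 = 5.52. The private return per contributed unit (0.88) is below 1, so free-riding is indeed the best response regardless of what the others do.

5.52 dollars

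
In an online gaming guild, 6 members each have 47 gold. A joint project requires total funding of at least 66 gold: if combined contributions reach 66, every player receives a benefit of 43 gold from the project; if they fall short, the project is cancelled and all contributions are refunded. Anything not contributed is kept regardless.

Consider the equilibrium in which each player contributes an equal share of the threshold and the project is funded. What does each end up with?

79 gold

Equal share of the threshold: 66/6 = 11.
At this profile no one gains by cutting their contribution: any cut drops the total below 66, the project is cancelled, contributions are refunded, and the deviator ends with 47, which is less than 47 − 11 + 43 = 79. Contributing more than 11 just wastes the excess. So contributing exactly 11 is a best response.
Each player's payoff: 47 − 11 + 43 = 79.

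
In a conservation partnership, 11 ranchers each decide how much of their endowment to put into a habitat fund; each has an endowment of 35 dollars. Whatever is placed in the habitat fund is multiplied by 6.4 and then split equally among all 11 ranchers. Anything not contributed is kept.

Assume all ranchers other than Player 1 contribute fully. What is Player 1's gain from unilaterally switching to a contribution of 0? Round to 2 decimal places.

Switching from a contribution of 35 to 0 lets Player 1 keep an extra 35 dollars, but lowers the habitat fund by 35, which costs Player 1 their own share of that drop: 6.4/11 × 35 = 20.36.
Net gain = 35 − 20.36 = 14.64. The private return per contributed unit (0.5818) is below 1, so free-riding is indeed the best response regardless of what the others do.

14.64 dollars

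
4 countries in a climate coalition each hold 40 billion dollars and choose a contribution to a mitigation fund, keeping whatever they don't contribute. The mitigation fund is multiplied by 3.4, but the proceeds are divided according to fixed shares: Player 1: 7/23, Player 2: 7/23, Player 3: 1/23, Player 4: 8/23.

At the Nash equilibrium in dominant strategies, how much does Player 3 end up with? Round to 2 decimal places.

57.74 billion dollars

A player with share s gets back 3.4·s per unit contributed, so full contribution is dominant for anyone with s > 1/3.4 = 0.2941 and zero contribution is dominant for anyone below.
The shares above 0.2941 belong to Player 1, Player 2 and Player 4, contributing 40 each; the remaining 1 contribute 0. Total contributed: 120.
Player 3 keeps 40 and receives 3.4 × 120 × 1/23 = 17.74 from the mitigation fund, for a payoff of 57.74.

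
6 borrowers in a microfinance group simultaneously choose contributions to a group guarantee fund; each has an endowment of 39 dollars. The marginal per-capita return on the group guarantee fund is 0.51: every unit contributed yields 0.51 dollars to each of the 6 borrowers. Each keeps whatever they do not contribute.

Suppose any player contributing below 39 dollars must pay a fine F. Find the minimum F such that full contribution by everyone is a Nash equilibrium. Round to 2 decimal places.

19.11 dollars

Given the others contribute fully, the best deviation is to contribute 0 (any partial contribution still incurs the fine and gives up units whose private return 0.51 is below 1).
Deviating from 39 to 0 saves 39 dollars but forfeits the deviator's share of the drop in the group guarantee fund: 0.51 × 39 = 19.89.
So the deviation gain is 39 − 19.89 = 19.11, and the fine must be at least 19.11 dollars to wipe it out.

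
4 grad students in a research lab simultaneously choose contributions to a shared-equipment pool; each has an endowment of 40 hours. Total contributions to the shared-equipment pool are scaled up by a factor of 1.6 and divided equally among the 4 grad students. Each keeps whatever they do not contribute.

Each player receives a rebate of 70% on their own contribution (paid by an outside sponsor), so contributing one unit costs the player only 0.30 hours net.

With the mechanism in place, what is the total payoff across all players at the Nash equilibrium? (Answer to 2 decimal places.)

With the mechanism, a contributed unit returns (1.6/4) / 0.30 = 1.3333 per unit of net cost to the contributor — now above 1 — so contributing fully is weakly dominant for every player.
At the Nash equilibrium everyone contributes 40. Group total payoff = 4 × (40 × 0.70 + 1.6 × 40) = 368.00.

368.00 hours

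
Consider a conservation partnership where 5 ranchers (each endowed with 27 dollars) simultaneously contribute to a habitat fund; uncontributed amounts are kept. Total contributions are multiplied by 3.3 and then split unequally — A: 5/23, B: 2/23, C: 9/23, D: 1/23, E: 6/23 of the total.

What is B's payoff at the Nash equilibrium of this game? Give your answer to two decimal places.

Each unit j contributes comes back to j as 3.3 × (j's share), so j prefers to contribute only if that share exceeds 1/3.3 = 0.3030; otherwise keeping the unit dominates.
The only share above 0.3030 is C's 9/23, contributing 27; the remaining 4 contribute 0. Total contributed: 27.
B keeps 27 and receives 3.3 × 27 × 2/23 = 7.75 from the habitat fund, for a payoff of 34.75.

34.75 dollars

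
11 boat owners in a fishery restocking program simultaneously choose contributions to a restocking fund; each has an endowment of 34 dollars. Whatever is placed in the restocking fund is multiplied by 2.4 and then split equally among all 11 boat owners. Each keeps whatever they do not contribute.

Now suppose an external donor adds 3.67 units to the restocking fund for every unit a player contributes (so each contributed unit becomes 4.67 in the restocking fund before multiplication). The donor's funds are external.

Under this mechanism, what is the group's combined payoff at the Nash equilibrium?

Under the mechanism each unit contributed yields 2.4 × 4.67 / 11 = 1.0189 back to its contributor per unit of net cost, which exceeds 1, making full contribution the dominant choice for everyone.
At the Nash equilibrium everyone contributes 34. Group total payoff = 2.4 × 4.67 × 374 = 4191.79.

4191.79 dollars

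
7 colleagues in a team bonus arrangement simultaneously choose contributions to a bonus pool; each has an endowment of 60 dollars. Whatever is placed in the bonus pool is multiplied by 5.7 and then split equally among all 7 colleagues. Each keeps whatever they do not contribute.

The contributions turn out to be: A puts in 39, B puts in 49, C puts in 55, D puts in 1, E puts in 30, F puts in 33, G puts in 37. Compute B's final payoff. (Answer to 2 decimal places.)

Total contributed: 39 + 49 + 55 + 1 + 30 + 33 + 37 = 244.
Each receives 5.7 × 244 / 7 = 198.69 from the bonus pool.
B keeps 60 − 49 = 11, so B's payoff is 11 + 198.69 = 209.69.

209.69 dollars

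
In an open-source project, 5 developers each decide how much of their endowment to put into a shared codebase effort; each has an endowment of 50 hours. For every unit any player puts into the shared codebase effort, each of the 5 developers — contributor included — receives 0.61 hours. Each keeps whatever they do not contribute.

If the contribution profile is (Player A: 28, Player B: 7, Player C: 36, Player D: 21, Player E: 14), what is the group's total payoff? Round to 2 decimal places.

Total contributed: 28 + 7 + 36 + 21 + 14 = 106; total kept: 5 × 50 − 106 = 144.
The shared codebase effort pays out 0.61 × 5 × 106 = 323.30 in aggregate.
Group total = 144 + 323.30 = 467.30.

467.30 hours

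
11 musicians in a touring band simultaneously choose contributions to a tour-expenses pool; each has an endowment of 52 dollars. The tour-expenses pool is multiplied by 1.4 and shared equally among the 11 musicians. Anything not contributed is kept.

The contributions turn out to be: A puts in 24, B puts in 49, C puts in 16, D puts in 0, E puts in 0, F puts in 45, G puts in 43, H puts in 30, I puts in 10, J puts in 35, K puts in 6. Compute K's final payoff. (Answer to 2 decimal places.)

Total contributed: 24 + 49 + 16 + 0 + 0 + 45 + 43 + 30 + 10 + 35 + 6 = 258.
Each receives 1.4 × 258 / 11 = 32.84 from the tour-expenses pool.
K keeps 52 − 6 = 46, so K's payoff is 46 + 32.84 = 78.84.

78.84 dollars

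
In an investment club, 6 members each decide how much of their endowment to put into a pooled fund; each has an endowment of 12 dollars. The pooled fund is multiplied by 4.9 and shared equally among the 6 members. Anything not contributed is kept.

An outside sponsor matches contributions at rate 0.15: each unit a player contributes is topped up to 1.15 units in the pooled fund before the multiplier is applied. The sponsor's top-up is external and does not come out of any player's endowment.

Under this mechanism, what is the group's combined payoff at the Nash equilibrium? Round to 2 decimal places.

72.00 dollars

With the mechanism, a contributed unit returns 4.9 × 1.15 / 6 = 0.9392 per unit of net cost — still below 1 — so contributing 0 remains dominant for every player.
Everyone keeps their endowment and the group total is 6 × 12 = 72.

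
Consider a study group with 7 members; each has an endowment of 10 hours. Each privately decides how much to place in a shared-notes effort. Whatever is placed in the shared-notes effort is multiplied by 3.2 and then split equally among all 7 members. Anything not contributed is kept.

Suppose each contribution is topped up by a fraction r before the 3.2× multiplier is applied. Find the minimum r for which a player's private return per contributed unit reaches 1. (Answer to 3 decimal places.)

With matching at rate r, one contributed unit becomes (1 + r) in the shared-notes effort and returns 3.2 × (1 + r) / 7 to the contributor.
Setting this equal to 1: 1 + r = 7/3.2 = 2.1875.
So the minimum matching rate is r = 2.1875 − 1 = 1.188.

1.188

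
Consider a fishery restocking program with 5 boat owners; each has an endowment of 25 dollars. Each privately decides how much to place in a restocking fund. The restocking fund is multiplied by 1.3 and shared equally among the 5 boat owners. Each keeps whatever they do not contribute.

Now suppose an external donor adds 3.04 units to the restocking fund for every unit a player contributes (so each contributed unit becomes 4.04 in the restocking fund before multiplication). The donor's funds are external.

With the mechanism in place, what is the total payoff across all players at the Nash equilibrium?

656.50 dollars

Under the mechanism each unit contributed yields 1.3 × 4.04 / 5 = 1.0504 back to its contributor per unit of net cost, which exceeds 1, making full contribution the dominant choice for everyone.
So the Nash equilibrium is full contribution by all 5; the group earns 1.3 × 4.04 × 125 = 656.50.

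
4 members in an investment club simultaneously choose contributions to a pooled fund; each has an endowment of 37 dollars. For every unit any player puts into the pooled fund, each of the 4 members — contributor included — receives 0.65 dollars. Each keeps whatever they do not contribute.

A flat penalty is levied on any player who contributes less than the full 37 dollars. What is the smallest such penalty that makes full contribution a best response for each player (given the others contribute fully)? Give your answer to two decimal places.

Given the others contribute fully, the best deviation is to contribute 0 (any partial contribution still incurs the fine and gives up units whose private return 0.65 is below 1).
Deviating from 37 to 0 saves 37 dollars but forfeits the deviator's share of the drop in the pooled fund: 0.65 × 37 = 24.05.
So the deviation gain is 37 − 24.05 = 12.95, and the fine must be at least 12.95 dollars to wipe it out.

12.95 dollars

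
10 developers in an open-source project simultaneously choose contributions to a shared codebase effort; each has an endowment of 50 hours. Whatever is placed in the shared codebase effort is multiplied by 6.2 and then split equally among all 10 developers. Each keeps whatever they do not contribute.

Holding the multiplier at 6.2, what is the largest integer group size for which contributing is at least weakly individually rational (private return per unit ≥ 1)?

Private return per unit is 6.2/(group size), which is ≥ 1 whenever the group size is ≤ 6.2.
The largest such integer is 6.

6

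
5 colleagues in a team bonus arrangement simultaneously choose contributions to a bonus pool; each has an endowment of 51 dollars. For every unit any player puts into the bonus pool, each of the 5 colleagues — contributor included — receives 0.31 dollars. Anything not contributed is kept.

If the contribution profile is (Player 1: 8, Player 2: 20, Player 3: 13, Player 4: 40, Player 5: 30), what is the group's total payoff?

Total contributed: 8 + 20 + 13 + 40 + 30 = 111; total kept: 5 × 51 − 111 = 144.
The bonus pool pays out 0.31 × 5 × 111 = 172.05 in aggregate.
Group total = 144 + 172.05 = 316.05.

316.05 dollars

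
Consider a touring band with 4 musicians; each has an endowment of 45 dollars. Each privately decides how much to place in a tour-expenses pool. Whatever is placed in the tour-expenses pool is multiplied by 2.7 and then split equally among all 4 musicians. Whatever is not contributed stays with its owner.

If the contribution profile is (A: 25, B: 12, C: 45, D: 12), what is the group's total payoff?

339.80 dollars

Total contributed: 25 + 12 + 45 + 12 = 94; total kept: 4 × 45 − 94 = 86.
The tour-expenses pool pays out 2.7 × 94 = 253.80 in aggregate.
Group total = 86 + 253.80 = 339.80.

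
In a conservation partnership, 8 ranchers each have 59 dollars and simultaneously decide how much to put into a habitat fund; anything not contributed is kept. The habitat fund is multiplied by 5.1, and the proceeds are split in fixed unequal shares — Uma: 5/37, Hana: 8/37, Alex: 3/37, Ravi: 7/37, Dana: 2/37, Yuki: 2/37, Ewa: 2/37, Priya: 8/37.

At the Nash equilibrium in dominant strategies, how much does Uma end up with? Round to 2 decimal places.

A player with share s gets back 5.1·s per unit contributed, so full contribution is dominant for anyone with s > 1/5.1 = 0.1961 and zero contribution is dominant for anyone below.
The shares above 0.1961 belong to Hana and Priya, contributing 59 each; the remaining 6 contribute 0. Total contributed: 118.
Uma keeps 59 and receives 5.1 × 118 × 5/37 = 81.32 from the habitat fund, for a payoff of 140.32.

140.32 dollars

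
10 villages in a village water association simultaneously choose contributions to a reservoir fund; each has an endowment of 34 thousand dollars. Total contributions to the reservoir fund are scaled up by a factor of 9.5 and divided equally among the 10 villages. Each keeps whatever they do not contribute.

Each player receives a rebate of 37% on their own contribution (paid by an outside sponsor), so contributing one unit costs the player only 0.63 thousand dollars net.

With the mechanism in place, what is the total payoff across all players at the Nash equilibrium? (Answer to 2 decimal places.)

3355.80 thousand dollars

With the mechanism, a contributed unit returns (9.5/10) / 0.63 = 1.5079 per unit of net cost to the contributor — now above 1 — so contributing fully is weakly dominant for every player.
At the Nash equilibrium everyone contributes 34. Group total payoff = 10 × (34 × 0.37 + 9.5 × 34) = 3355.80.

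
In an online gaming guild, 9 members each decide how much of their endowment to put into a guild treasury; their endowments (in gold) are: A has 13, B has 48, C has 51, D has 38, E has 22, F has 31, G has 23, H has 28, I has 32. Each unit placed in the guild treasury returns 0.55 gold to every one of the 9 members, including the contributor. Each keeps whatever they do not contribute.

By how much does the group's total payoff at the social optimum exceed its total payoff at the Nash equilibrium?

1129.70 gold

The private return per contributed unit is 0.55 < 1 for everyone, so the Nash equilibrium is zero contribution and the group total is Σ E_j = 13 + 48 + 51 + 38 + 22 + 31 + 23 + 28 + 32 = 286.
Each contributed unit returns 4.950 to the group, so the social optimum is full contribution by everyone: group total = 4.950 × 286 = 1415.70.
Efficiency loss = (4.950 − 1) × 286 = 1129.70.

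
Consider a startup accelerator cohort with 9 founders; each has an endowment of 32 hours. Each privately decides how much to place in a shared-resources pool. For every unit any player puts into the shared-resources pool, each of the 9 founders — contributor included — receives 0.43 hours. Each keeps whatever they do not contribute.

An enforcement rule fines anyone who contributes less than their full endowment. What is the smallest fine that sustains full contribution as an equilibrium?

18.24 hours

Given the others contribute fully, the best deviation is to contribute 0 (any partial contribution still incurs the fine and gives up units whose private return 0.43 is below 1).
Deviating from 32 to 0 saves 32 hours but forfeits the deviator's share of the drop in the shared-resources pool: 0.43 × 32 = 13.76.
So the deviation gain is 32 − 13.76 = 18.24, and the fine must be at least 18.24 hours to wipe it out.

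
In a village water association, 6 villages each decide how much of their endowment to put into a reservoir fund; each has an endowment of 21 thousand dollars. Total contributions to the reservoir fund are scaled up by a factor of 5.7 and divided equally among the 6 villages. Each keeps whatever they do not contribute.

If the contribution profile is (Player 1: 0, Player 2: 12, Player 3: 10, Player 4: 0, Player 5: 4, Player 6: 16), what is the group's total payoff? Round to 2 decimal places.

323.40 thousand dollars

Total contributed: 0 + 12 + 10 + 0 + 4 + 16 = 42; total kept: 6 × 21 − 42 = 84.
The reservoir fund pays out 5.7 × 42 = 239.40 in aggregate.
Group total = 84 + 239.40 = 323.40.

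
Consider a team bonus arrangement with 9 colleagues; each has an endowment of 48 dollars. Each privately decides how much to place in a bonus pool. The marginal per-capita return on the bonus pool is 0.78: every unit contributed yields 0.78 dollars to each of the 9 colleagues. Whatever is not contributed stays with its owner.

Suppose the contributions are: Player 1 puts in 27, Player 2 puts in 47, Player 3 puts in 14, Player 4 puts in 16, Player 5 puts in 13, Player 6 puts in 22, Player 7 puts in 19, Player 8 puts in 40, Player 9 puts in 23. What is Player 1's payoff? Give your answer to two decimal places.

Total contributed: 27 + 47 + 14 + 16 + 13 + 22 + 19 + 40 + 23 = 221.
Each receives 0.78 × 221 = 172.38 from the bonus pool.
Player 1 keeps 48 − 27 = 21, so Player 1's payoff is 21 + 172.38 = 193.38.

193.38 dollars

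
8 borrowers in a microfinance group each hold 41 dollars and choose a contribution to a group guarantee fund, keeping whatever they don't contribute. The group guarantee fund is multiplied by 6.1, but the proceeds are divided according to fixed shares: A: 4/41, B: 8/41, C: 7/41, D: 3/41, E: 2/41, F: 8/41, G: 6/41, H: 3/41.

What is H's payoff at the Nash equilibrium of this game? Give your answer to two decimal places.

Player j's private return per contributed unit is 6.1 × (j's share). Contributing is weakly dominant for j when that share is at least 1/6.1 = 0.1639, and contributing 0 is dominant otherwise.
B, C and F clear that bar, contributing 41 each; the remaining 5 contribute 0. Total contributed: 123.
H keeps 41 and receives 6.1 × 123 × 3/41 = 54.90 from the group guarantee fund, for a payoff of 95.90.

95.90 dollars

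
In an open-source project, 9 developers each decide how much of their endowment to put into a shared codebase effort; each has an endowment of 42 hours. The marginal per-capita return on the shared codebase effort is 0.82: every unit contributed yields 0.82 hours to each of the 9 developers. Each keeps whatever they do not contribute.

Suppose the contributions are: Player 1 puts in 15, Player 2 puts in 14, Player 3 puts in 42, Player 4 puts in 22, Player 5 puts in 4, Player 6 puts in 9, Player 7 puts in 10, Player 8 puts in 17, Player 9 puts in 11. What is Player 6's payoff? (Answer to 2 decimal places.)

Total contributed: 15 + 14 + 42 + 22 + 4 + 9 + 10 + 17 + 11 = 144.
Each receives 0.82 × 144 = 118.08 from the shared codebase effort.
Player 6 keeps 42 − 9 = 33, so Player 6's payoff is 33 + 118.08 = 151.08.

151.08 hours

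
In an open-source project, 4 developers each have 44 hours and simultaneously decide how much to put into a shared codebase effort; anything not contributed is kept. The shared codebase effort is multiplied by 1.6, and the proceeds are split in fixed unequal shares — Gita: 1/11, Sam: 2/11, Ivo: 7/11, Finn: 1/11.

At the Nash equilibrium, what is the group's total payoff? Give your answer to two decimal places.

For player j, contributing a unit is worthwhile iff 1.6 × (j's share) ≥ 1, i.e. iff j's share is at least 0.6250.
The only share above 0.6250 is Ivo's 7/11, contributing 44; the remaining 3 contribute 0. Total contributed: 44.
The shared codebase effort pays out 1.6 × 44 = 70.40 in total (split across the unequal shares, but the aggregate is all that matters for the group sum).
The 3 free-riders keep 44 each, adding 132. Group total = 132 + 70.40 = 202.40.

202.40 hours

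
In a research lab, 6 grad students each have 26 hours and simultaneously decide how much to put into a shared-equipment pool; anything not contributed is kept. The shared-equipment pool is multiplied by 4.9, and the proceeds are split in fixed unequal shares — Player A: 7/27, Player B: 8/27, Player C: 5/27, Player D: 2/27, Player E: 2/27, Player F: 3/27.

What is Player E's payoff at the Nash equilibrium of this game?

Player j's private return per contributed unit is 4.9 × (j's share). Contributing is weakly dominant for j when that share is at least 1/4.9 = 0.2041, and contributing 0 is dominant otherwise.
Player A and Player B are above the threshold, contributing 26 each; the remaining 4 contribute 0. Total contributed: 52.
Player E keeps 26 and receives 4.9 × 52 × 2/27 = 18.87 from the shared-equipment pool, for a payoff of 44.87.

44.87 hours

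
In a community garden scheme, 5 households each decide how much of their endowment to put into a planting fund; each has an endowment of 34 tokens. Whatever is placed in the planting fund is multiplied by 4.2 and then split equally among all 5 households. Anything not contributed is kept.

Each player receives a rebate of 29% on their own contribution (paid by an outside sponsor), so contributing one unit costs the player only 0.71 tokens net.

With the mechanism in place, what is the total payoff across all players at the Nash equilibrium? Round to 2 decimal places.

763.30 tokens

The effective private return per unit is now (4.2/5) / 0.71 = 1.1831 > 1, so every player's dominant strategy flips to full contribution.
So the Nash equilibrium is full contribution by all 5; the group earns 5 × (34 × 0.29 + 4.2 × 34) = 763.30.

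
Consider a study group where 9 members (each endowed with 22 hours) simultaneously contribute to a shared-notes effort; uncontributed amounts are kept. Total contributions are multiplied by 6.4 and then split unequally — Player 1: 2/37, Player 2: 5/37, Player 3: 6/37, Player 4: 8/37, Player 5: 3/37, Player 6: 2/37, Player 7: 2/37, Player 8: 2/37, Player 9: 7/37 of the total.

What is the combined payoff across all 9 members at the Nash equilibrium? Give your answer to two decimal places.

554.40 hours

A player with share s gets back 6.4·s per unit contributed, so full contribution is dominant for anyone with s > 1/6.4 = 0.1563 and zero contribution is dominant for anyone below.
The shares above 0.1563 belong to Player 3, Player 4 and Player 9, contributing 22 each; the remaining 6 contribute 0. Total contributed: 66.
The shared-notes effort pays out 6.4 × 66 = 422.40 in total (split across the unequal shares, but the aggregate is all that matters for the group sum).
The 6 free-riders keep 22 each, adding 132. Group total = 132 + 422.40 = 554.40.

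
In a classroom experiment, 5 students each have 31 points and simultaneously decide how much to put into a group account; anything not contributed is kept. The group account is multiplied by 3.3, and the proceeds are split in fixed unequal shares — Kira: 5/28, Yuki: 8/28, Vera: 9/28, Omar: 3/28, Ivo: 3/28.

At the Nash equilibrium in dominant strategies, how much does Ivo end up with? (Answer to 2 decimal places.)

41.96 points

Each unit j contributes comes back to j as 3.3 × (j's share), so j prefers to contribute only if that share exceeds 1/3.3 = 0.3030; otherwise keeping the unit dominates.
Only Vera (9/28) clears that bar, contributing 31; the remaining 4 contribute 0. Total contributed: 31.
Ivo keeps 31 and receives 3.3 × 31 × 3/28 = 10.96 from the group account, for a payoff of 41.96.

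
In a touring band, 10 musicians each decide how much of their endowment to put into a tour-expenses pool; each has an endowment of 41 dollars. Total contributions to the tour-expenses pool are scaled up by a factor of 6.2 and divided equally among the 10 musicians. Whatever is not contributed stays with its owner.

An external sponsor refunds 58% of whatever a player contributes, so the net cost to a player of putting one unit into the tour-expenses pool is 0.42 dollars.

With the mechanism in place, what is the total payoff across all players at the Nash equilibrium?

2779.80 dollars

With the mechanism, a contributed unit returns (6.2/10) / 0.42 = 1.4762 per unit of net cost to the contributor — now above 1 — so contributing fully is weakly dominant for every player.
So the Nash equilibrium is full contribution by all 10; the group earns 10 × (41 × 0.58 + 6.2 × 41) = 2779.80.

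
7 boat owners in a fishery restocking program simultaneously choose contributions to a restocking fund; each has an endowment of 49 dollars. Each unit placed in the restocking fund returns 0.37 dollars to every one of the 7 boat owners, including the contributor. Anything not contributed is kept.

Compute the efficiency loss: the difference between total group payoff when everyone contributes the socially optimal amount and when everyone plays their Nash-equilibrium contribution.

545.37 dollars

The private return per contributed unit is 0.37 < 1, so contributing 0 is dominant for every player. At the Nash equilibrium everyone keeps their 49, and the group total is 7 × 49 = 343.
Each contributed unit returns 2.590 to the group as a whole (0.37 to each of 7 players), which exceeds 1, so the social optimum is full contribution: group total = 2.590 × 343 = 888.37.
Efficiency loss = 888.37 − 343 = 545.37.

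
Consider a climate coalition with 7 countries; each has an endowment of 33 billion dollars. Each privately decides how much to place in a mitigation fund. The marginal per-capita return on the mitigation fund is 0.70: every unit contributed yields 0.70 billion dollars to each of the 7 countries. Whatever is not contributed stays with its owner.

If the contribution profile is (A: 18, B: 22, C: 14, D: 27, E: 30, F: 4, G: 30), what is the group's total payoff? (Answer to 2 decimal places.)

Total contributed: 18 + 22 + 14 + 27 + 30 + 4 + 30 = 145; total kept: 7 × 33 − 145 = 86.
The mitigation fund pays out 0.70 × 7 × 145 = 710.50 in aggregate.
Group total = 86 + 710.50 = 796.50.

796.50 billion dollars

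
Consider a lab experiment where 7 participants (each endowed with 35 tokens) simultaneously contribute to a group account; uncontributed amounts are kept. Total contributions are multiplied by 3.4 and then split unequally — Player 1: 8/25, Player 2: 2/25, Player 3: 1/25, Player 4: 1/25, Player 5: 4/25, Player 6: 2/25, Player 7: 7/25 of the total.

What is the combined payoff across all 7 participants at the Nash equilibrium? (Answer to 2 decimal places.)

329.00 tokens

For player j, contributing a unit is worthwhile iff 3.4 × (j's share) ≥ 1, i.e. iff j's share is at least 0.2941.
Only Player 1 (8/25) clears that bar, contributing 35; the remaining 6 contribute 0. Total contributed: 35.
The group account pays out 3.4 × 35 = 119.00 in total (split across the unequal shares, but the aggregate is all that matters for the group sum).
The 6 free-riders keep 35 each, adding 210. Group total = 210 + 119.00 = 329.00.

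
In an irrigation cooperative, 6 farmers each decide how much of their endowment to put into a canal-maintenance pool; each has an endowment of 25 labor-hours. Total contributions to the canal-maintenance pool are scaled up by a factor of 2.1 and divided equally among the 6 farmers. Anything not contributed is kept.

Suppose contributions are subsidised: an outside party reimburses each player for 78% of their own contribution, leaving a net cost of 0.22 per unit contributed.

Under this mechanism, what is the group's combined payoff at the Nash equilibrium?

432.00 labor-hours

With the mechanism, a contributed unit returns (2.1/6) / 0.22 = 1.5909 per unit of net cost to the contributor — now above 1 — so contributing fully is weakly dominant for every player.
At the Nash equilibrium everyone contributes 25. Group total payoff = 6 × (25 × 0.78 + 2.1 × 25) = 432.00.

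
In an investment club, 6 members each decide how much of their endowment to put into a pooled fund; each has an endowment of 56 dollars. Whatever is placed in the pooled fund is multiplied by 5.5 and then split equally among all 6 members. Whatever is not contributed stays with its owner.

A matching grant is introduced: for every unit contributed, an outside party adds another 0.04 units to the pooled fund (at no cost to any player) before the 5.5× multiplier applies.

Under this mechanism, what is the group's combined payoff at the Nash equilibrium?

336.00 dollars

With the mechanism, a contributed unit returns 5.5 × 1.04 / 6 = 0.9533 per unit of net cost — still below 1 — so contributing 0 remains dominant for every player.
Everyone keeps their endowment and the group total is 6 × 56 = 336.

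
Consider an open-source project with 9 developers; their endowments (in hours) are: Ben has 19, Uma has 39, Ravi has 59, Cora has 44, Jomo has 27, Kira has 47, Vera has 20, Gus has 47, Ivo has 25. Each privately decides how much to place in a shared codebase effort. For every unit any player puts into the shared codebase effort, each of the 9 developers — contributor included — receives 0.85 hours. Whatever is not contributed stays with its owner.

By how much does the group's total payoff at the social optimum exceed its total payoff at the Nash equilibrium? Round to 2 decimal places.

2174.55 hours

The private return per contributed unit is 0.85 < 1 for everyone, so the Nash equilibrium is zero contribution and the group total is Σ E_j = 19 + 39 + 59 + 44 + 27 + 47 + 20 + 47 + 25 = 327.
Each contributed unit returns 7.650 to the group, so the social optimum is full contribution by everyone: group total = 7.650 × 327 = 2501.55.
Efficiency loss = (7.650 − 1) × 327 = 2174.55.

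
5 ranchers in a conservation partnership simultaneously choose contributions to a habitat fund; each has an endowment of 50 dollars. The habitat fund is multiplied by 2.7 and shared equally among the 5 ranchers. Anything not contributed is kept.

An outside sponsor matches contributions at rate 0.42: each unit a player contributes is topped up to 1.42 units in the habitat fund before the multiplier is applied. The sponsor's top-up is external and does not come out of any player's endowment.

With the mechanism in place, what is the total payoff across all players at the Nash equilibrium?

250.00 dollars

The effective private return is 2.7 × 1.42 / 5 = 0.7668, which is still under 1, so the mechanism doesn't change anyone's dominant strategy: zero contribution.
Everyone keeps their endowment and the group total is 5 × 50 = 250.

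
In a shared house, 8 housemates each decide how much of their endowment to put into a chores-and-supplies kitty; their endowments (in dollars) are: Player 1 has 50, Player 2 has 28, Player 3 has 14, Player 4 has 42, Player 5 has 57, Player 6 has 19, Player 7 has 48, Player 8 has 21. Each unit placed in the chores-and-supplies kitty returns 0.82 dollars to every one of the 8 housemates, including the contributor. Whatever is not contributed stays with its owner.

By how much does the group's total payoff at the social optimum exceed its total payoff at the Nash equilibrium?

The private return per contributed unit is 0.82 < 1 for everyone, so the Nash equilibrium is zero contribution and the group total is Σ E_j = 50 + 28 + 14 + 42 + 57 + 19 + 48 + 21 = 279.
Each contributed unit returns 6.560 to the group, so the social optimum is full contribution by everyone: group total = 6.560 × 279 = 1830.24.
Efficiency loss = (6.560 − 1) × 279 = 1551.24.

1551.24 dollars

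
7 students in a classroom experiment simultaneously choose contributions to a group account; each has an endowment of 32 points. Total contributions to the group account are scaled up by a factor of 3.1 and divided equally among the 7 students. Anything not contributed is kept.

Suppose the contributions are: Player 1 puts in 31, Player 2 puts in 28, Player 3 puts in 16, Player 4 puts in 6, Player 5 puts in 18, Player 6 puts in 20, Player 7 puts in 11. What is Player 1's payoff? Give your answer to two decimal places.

Total contributed: 31 + 28 + 16 + 6 + 18 + 20 + 11 = 130.
Each receives 3.1 × 130 / 7 = 57.57 from the group account.
Player 1 keeps 32 − 31 = 1, so Player 1's payoff is 1 + 57.57 = 58.57.

58.57 points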